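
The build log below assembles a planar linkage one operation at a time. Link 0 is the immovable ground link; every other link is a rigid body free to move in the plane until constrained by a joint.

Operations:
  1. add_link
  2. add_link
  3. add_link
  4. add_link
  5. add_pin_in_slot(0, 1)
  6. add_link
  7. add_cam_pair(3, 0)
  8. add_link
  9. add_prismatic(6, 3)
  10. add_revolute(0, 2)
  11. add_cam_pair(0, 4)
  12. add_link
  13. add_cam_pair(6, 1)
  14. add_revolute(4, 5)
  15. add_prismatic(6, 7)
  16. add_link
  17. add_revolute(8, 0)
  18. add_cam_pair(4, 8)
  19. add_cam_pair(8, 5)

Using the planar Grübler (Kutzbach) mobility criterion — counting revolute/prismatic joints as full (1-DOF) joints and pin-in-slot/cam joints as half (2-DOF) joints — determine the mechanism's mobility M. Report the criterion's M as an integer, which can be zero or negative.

M = 8

L=1 J1=0 J2=0
add link → L=2 J1=0 J2=0
add link → L=3 J1=0 J2=0
add link → L=4 J1=0 J2=0
add link → L=5 J1=0 J2=0
PS@0,1 dof=2 J2 → L=5 J1=0 J2=1
add link → L=6 J1=0 J2=1
C@3,0 dof=2 J2 → L=6 J1=0 J2=2
add link → L=7 J1=0 J2=2
P@6,3 dof=1 J1 → L=7 J1=1 J2=2
R@0,2 dof=1 J1 → L=7 J1=2 J2=2
C@0,4 dof=2 J2 → L=7 J1=2 J2=3
add link → L=8 J1=2 J2=3
C@6,1 dof=2 J2 → L=8 J1=2 J2=4
R@4,5 dof=1 J1 → L=8 J1=3 J2=4
P@6,7 dof=1 J1 → L=8 J1=4 J2=4
add link → L=9 J1=4 J2=4
R@8,0 dof=1 J1 → L=9 J1=5 J2=4
C@4,8 dof=2 J2 → L=9 J1=5 J2=5
C@8,5 dof=2 J2 → L=9 J1=5 J2=6
M=3(L−1)−2J1−J2=3·8−2·5−6=8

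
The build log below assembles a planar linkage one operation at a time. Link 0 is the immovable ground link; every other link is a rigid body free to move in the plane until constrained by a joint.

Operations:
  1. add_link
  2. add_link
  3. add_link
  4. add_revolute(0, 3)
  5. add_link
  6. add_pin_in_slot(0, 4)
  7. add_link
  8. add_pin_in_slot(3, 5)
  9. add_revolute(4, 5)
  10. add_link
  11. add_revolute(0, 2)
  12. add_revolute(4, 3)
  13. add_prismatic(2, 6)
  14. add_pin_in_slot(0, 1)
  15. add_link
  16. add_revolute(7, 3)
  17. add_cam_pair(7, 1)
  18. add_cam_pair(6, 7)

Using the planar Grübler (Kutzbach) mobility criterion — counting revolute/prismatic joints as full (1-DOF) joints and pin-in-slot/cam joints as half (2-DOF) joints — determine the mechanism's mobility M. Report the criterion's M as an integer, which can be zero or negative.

M = 4

ground; <1,0,0>
#1 <2,0,0>
#2 <3,0,0>
#3 <4,0,0>
R:0↔3 J1 <4,1,0>
#4 <5,1,0>
PS:0↔4 J2 <5,1,1>
#5 <6,1,1>
PS:3↔5 J2 <6,1,2>
R:4↔5 J1 <6,2,2>
#6 <7,2,2>
R:0↔2 J1 <7,3,2>
R:4↔3 J1 <7,4,2>
P:2↔6 J1 <7,5,2>
PS:0↔1 J2 <7,5,3>
#7 <8,5,3>
R:7↔3 J1 <8,6,3>
C:7↔1 J2 <8,6,4>
C:6↔7 J2 <8,6,5>
3×7 − 2×6 − 1×5 = 4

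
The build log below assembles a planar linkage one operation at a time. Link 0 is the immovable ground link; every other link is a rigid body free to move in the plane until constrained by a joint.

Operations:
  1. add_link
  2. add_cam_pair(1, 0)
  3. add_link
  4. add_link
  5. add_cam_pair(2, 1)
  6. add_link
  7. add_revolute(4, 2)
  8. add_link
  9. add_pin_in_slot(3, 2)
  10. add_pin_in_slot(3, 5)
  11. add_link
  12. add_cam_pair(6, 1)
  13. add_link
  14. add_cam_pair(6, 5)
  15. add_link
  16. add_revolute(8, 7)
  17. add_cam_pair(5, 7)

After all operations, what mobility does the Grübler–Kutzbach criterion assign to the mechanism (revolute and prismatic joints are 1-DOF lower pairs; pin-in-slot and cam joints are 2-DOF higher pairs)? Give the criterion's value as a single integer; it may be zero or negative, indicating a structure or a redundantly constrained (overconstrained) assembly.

M = 13

(L,J1,J2)=(1,0,0); link0 fixed
link1: (2,0,0)
C 1-0 [J2]: (2,0,1)
link2: (3,0,1)
link3: (4,0,1)
C 2-1 [J2]: (4,0,2)
link4: (5,0,2)
R 4-2 [J1]: (5,1,2)
link5: (6,1,2)
PS 3-2 [J2]: (6,1,3)
PS 3-5 [J2]: (6,1,4)
link6: (7,1,4)
C 6-1 [J2]: (7,1,5)
link7: (8,1,5)
C 6-5 [J2]: (8,1,6)
link8: (9,1,6)
R 8-7 [J1]: (9,2,6)
C 5-7 [J2]: (9,2,7)
Grübler: 3·8 − 2·2 − 7 = 13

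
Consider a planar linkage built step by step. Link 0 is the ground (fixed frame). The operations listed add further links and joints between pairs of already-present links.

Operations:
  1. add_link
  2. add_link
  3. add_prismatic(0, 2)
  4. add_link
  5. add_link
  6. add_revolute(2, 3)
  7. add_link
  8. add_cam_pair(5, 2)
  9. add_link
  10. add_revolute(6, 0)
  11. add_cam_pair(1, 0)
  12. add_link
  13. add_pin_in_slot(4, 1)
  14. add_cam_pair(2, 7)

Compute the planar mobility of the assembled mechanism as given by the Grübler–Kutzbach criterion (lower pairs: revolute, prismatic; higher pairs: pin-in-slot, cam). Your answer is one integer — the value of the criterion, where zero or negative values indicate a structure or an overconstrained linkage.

M = 11

[1;0;0] (link 0 is ground)
L+ [2;0;0]
L+ [3;0;0]
P(0,2)∈J1 [3;1;0]
L+ [4;1;0]
L+ [5;1;0]
R(2,3)∈J1 [5;2;0]
L+ [6;2;0]
C(5,2)∈J2 [6;2;1]
L+ [7;2;1]
R(6,0)∈J1 [7;3;1]
C(1,0)∈J2 [7;3;2]
L+ [8;3;2]
PS(4,1)∈J2 [8;3;3]
C(2,7)∈J2 [8;3;4]
mobility = 21 − 6 − 4 = 11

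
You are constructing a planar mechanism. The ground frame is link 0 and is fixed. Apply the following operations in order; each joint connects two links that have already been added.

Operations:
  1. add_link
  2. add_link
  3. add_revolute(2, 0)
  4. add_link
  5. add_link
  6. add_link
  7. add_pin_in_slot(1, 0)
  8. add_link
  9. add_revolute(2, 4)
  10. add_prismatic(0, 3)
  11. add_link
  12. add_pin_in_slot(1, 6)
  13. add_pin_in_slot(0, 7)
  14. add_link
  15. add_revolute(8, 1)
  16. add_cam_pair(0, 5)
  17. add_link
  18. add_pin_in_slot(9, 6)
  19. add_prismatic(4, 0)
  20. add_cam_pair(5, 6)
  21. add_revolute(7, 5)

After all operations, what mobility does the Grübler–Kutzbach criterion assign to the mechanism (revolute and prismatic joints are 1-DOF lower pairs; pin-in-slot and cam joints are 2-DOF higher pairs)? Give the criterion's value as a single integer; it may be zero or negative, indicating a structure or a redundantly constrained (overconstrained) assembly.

(L,J1,J2)=(1,0,0); link0 fixed
link1: (2,0,0)
link2: (3,0,0)
R 2-0 [J1]: (3,1,0)
link3: (4,1,0)
link4: (5,1,0)
link5: (6,1,0)
PS 1-0 [J2]: (6,1,1)
link6: (7,1,1)
R 2-4 [J1]: (7,2,1)
P 0-3 [J1]: (7,3,1)
link7: (8,3,1)
PS 1-6 [J2]: (8,3,2)
PS 0-7 [J2]: (8,3,3)
link8: (9,3,3)
R 8-1 [J1]: (9,4,3)
C 0-5 [J2]: (9,4,4)
link9: (10,4,4)
PS 9-6 [J2]: (10,4,5)
P 4-0 [J1]: (10,5,5)
C 5-6 [J2]: (10,5,6)
R 7-5 [J1]: (10,6,6)
Grübler: 3·9 − 2·6 − 6 = 9

M = 9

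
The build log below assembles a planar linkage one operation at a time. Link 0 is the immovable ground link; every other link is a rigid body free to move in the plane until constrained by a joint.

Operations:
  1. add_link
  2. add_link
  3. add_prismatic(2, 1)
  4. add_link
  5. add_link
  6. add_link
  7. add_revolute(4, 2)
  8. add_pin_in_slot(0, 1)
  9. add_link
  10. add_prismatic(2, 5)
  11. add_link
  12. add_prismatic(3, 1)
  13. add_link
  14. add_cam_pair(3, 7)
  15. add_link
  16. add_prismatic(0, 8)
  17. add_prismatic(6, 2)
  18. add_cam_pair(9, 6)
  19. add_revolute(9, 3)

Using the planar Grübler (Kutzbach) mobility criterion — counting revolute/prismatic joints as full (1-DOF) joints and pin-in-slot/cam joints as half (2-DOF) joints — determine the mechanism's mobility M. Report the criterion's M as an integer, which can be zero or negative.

M = 10

ground; <1,0,0>
#1 <2,0,0>
#2 <3,0,0>
P:2↔1 J1 <3,1,0>
#3 <4,1,0>
#4 <5,1,0>
#5 <6,1,0>
R:4↔2 J1 <6,2,0>
PS:0↔1 J2 <6,2,1>
#6 <7,2,1>
P:2↔5 J1 <7,3,1>
#7 <8,3,1>
P:3↔1 J1 <8,4,1>
#8 <9,4,1>
C:3↔7 J2 <9,4,2>
#9 <10,4,2>
P:0↔8 J1 <10,5,2>
P:6↔2 J1 <10,6,2>
C:9↔6 J2 <10,6,3>
R:9↔3 J1 <10,7,3>
3×9 − 2×7 − 1×3 = 10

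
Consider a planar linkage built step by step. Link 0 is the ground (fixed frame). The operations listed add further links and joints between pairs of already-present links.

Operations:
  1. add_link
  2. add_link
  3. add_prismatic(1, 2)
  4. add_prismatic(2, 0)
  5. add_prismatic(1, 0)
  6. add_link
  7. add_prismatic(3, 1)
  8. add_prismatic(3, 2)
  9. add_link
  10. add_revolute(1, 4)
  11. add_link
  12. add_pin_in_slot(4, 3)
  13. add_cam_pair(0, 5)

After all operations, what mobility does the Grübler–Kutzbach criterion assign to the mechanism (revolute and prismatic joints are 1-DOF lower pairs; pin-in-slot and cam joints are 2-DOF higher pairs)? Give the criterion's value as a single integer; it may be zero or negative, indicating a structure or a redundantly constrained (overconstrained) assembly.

ground; <1,0,0>
#1 <2,0,0>
#2 <3,0,0>
P:1↔2 J1 <3,1,0>
P:2↔0 J1 <3,2,0>
P:1↔0 J1 <3,3,0>
#3 <4,3,0>
P:3↔1 J1 <4,4,0>
P:3↔2 J1 <4,5,0>
#4 <5,5,0>
R:1↔4 J1 <5,6,0>
#5 <6,6,0>
PS:4↔3 J2 <6,6,1>
C:0↔5 J2 <6,6,2>
3×5 − 2×6 − 1×2 = 1

M = 1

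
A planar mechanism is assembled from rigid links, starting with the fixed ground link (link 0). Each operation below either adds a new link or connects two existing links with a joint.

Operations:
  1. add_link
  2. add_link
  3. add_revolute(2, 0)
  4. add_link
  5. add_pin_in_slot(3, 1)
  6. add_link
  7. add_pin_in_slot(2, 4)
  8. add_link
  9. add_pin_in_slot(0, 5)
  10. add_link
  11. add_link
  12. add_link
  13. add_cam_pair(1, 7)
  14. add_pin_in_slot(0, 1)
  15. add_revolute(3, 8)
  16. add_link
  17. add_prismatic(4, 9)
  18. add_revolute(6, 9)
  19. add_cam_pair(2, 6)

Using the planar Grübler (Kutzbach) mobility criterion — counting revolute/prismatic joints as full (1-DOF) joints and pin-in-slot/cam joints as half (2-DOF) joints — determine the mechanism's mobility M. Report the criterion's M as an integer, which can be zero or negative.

link 0 = ground. State L|J1|J2 = 1|0|0
+link1  2|0|0
+link2  3|0|0
R(2,0) f=1→J1  3|1|0
+link3  4|1|0
PS(3,1) f=2→J2  4|1|1
+link4  5|1|1
PS(2,4) f=2→J2  5|1|2
+link5  6|1|2
PS(0,5) f=2→J2  6|1|3
+link6  7|1|3
+link7  8|1|3
+link8  9|1|3
C(1,7) f=2→J2  9|1|4
PS(0,1) f=2→J2  9|1|5
R(3,8) f=1→J1  9|2|5
+link9  10|2|5
P(4,9) f=1→J1  10|3|5
R(6,9) f=1→J1  10|4|5
C(2,6) f=2→J2  10|4|6
M = 3(10−1)−2·4−6 = 27−8−6 = 13

M = 13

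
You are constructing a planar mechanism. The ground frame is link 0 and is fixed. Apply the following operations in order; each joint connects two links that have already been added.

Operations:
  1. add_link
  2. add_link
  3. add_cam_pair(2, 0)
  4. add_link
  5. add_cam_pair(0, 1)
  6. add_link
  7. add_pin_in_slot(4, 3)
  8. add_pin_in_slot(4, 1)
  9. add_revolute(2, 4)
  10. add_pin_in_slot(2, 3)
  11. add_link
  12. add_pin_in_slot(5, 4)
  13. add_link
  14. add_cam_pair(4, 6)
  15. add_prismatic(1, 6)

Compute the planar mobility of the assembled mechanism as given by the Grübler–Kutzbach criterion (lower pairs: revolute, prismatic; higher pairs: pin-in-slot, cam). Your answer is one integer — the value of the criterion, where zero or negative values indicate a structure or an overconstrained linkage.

M = 7

(L,J1,J2)=(1,0,0); link0 fixed
link1: (2,0,0)
link2: (3,0,0)
C 2-0 [J2]: (3,0,1)
link3: (4,0,1)
C 0-1 [J2]: (4,0,2)
link4: (5,0,2)
PS 4-3 [J2]: (5,0,3)
PS 4-1 [J2]: (5,0,4)
R 2-4 [J1]: (5,1,4)
PS 2-3 [J2]: (5,1,5)
link5: (6,1,5)
PS 5-4 [J2]: (6,1,6)
link6: (7,1,6)
C 4-6 [J2]: (7,1,7)
P 1-6 [J1]: (7,2,7)
Grübler: 3·6 − 2·2 − 7 = 7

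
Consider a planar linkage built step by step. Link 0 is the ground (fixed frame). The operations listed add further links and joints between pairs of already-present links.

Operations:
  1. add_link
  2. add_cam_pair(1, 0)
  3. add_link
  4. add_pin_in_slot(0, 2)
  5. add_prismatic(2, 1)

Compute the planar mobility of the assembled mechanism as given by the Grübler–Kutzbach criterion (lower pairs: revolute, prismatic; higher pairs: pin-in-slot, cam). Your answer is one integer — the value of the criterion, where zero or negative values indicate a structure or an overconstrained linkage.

(L,J1,J2)=(1,0,0); link0 fixed
link1: (2,0,0)
C 1-0 [J2]: (2,0,1)
link2: (3,0,1)
PS 0-2 [J2]: (3,0,2)
P 2-1 [J1]: (3,1,2)
Grübler: 3·2 − 2·1 − 2 = 2

M = 2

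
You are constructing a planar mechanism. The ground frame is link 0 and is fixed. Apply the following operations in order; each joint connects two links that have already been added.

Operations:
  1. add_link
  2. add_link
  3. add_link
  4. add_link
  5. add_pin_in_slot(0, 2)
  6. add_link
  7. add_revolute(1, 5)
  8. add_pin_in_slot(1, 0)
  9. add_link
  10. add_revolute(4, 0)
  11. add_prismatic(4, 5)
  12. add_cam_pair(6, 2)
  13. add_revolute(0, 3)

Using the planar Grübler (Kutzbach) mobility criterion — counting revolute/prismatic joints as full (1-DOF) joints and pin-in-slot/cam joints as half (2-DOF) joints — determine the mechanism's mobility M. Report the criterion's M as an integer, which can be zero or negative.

link 0 = ground. State L|J1|J2 = 1|0|0
+link1  2|0|0
+link2  3|0|0
+link3  4|0|0
+link4  5|0|0
PS(0,2) f=2→J2  5|0|1
+link5  6|0|1
R(1,5) f=1→J1  6|1|1
PS(1,0) f=2→J2  6|1|2
+link6  7|1|2
R(4,0) f=1→J1  7|2|2
P(4,5) f=1→J1  7|3|2
C(6,2) f=2→J2  7|3|3
R(0,3) f=1→J1  7|4|3
M = 3(7−1)−2·4−3 = 18−8−3 = 7

M = 7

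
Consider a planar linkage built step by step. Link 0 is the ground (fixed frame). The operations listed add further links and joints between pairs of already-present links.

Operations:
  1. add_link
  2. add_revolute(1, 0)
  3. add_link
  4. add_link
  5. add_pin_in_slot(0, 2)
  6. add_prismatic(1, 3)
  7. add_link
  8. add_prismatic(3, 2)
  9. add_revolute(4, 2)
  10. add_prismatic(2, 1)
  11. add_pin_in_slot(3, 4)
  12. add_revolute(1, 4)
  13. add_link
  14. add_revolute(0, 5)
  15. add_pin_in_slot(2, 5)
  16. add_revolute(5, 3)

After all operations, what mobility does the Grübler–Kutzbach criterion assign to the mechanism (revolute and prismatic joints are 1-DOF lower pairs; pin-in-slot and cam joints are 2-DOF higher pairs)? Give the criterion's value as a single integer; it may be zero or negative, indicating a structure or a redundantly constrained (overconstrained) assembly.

link 0 = ground. State L|J1|J2 = 1|0|0
+link1  2|0|0
R(1,0) f=1→J1  2|1|0
+link2  3|1|0
+link3  4|1|0
PS(0,2) f=2→J2  4|1|1
P(1,3) f=1→J1  4|2|1
+link4  5|2|1
P(3,2) f=1→J1  5|3|1
R(4,2) f=1→J1  5|4|1
P(2,1) f=1→J1  5|5|1
PS(3,4) f=2→J2  5|5|2
R(1,4) f=1→J1  5|6|2
+link5  6|6|2
R(0,5) f=1→J1  6|7|2
PS(2,5) f=2→J2  6|7|3
R(5,3) f=1→J1  6|8|3
M = 3(6−1)−2·8−3 = 15−16−3 = -4

M = -4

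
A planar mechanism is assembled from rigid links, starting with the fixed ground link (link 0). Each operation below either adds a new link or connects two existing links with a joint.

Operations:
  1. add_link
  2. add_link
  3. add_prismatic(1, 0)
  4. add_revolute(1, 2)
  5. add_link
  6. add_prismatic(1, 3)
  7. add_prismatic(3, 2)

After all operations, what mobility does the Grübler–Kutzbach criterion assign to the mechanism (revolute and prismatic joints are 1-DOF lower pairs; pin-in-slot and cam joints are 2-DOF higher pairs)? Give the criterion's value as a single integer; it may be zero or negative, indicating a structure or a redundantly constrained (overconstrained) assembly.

M = 1

(L,J1,J2)=(1,0,0); link0 fixed
link1: (2,0,0)
link2: (3,0,0)
P 1-0 [J1]: (3,1,0)
R 1-2 [J1]: (3,2,0)
link3: (4,2,0)
P 1-3 [J1]: (4,3,0)
P 3-2 [J1]: (4,4,0)
Grübler: 3·3 − 2·4 − 0 = 1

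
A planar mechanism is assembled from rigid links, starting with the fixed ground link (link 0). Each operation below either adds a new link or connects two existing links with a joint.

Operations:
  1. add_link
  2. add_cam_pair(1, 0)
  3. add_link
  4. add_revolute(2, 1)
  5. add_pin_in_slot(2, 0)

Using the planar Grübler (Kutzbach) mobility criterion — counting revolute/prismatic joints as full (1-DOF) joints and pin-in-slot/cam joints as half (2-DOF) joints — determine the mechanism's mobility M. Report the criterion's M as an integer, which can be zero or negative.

ground; <1,0,0>
#1 <2,0,0>
C:1↔0 J2 <2,0,1>
#2 <3,0,1>
R:2↔1 J1 <3,1,1>
PS:2↔0 J2 <3,1,2>
3×2 − 2×1 − 1×2 = 2

M = 2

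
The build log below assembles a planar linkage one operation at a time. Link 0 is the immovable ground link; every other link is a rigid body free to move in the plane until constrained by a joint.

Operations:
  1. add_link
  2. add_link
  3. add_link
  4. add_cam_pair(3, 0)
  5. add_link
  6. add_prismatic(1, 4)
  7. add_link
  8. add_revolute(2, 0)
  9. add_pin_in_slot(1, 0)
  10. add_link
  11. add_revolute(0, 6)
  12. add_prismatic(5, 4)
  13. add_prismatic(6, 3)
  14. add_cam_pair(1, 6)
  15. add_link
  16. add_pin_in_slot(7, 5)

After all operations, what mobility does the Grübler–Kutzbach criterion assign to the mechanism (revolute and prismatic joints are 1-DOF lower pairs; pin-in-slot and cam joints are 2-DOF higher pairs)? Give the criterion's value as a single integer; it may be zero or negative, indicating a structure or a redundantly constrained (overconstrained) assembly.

M = 7

[1;0;0] (link 0 is ground)
L+ [2;0;0]
L+ [3;0;0]
L+ [4;0;0]
C(3,0)∈J2 [4;0;1]
L+ [5;0;1]
P(1,4)∈J1 [5;1;1]
L+ [6;1;1]
R(2,0)∈J1 [6;2;1]
PS(1,0)∈J2 [6;2;2]
L+ [7;2;2]
R(0,6)∈J1 [7;3;2]
P(5,4)∈J1 [7;4;2]
P(6,3)∈J1 [7;5;2]
C(1,6)∈J2 [7;5;3]
L+ [8;5;3]
PS(7,5)∈J2 [8;5;4]
mobility = 21 − 10 − 4 = 7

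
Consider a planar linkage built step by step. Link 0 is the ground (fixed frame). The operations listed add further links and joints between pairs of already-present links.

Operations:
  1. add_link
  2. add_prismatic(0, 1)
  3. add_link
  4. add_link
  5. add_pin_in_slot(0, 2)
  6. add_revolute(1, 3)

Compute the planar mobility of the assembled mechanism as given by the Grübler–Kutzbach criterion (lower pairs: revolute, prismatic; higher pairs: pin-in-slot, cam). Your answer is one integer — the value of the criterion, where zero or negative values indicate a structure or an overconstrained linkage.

M = 4

[1;0;0] (link 0 is ground)
L+ [2;0;0]
P(0,1)∈J1 [2;1;0]
L+ [3;1;0]
L+ [4;1;0]
PS(0,2)∈J2 [4;1;1]
R(1,3)∈J1 [4;2;1]
mobility = 9 − 4 − 1 = 4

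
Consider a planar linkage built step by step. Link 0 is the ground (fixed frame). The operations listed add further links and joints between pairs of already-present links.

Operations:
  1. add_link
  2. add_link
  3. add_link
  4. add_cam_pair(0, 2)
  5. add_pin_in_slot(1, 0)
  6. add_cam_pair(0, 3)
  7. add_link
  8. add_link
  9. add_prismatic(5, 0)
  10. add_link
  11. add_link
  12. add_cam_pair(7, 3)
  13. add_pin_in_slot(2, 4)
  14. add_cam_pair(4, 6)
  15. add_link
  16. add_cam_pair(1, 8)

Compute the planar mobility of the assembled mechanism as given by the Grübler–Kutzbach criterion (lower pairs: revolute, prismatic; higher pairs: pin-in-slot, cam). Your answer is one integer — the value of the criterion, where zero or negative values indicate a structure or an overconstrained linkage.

(L,J1,J2)=(1,0,0); link0 fixed
link1: (2,0,0)
link2: (3,0,0)
link3: (4,0,0)
C 0-2 [J2]: (4,0,1)
PS 1-0 [J2]: (4,0,2)
C 0-3 [J2]: (4,0,3)
link4: (5,0,3)
link5: (6,0,3)
P 5-0 [J1]: (6,1,3)
link6: (7,1,3)
link7: (8,1,3)
C 7-3 [J2]: (8,1,4)
PS 2-4 [J2]: (8,1,5)
C 4-6 [J2]: (8,1,6)
link8: (9,1,6)
C 1-8 [J2]: (9,1,7)
Grübler: 3·8 − 2·1 − 7 = 15

M = 15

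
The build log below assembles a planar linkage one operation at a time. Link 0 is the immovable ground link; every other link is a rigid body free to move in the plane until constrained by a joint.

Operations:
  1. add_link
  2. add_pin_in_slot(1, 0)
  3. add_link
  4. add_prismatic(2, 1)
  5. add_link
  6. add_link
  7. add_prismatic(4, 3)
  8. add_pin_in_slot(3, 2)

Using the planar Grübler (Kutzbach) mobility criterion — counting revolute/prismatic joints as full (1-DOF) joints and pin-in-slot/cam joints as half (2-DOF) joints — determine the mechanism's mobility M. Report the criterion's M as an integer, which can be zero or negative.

L=1 J1=0 J2=0
add link → L=2 J1=0 J2=0
PS@1,0 dof=2 J2 → L=2 J1=0 J2=1
add link → L=3 J1=0 J2=1
P@2,1 dof=1 J1 → L=3 J1=1 J2=1
add link → L=4 J1=1 J2=1
add link → L=5 J1=1 J2=1
P@4,3 dof=1 J1 → L=5 J1=2 J2=1
PS@3,2 dof=2 J2 → L=5 J1=2 J2=2
M=3(L−1)−2J1−J2=3·4−2·2−2=6

M = 6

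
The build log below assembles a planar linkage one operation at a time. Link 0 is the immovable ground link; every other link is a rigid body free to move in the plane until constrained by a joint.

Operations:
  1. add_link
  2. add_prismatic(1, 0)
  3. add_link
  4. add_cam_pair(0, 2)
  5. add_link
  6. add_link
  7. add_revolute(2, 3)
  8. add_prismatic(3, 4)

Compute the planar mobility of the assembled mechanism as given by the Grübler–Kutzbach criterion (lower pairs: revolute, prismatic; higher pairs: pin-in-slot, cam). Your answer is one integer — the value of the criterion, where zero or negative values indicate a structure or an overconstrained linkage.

M = 5

link 0 = ground. State L|J1|J2 = 1|0|0
+link1  2|0|0
P(1,0) f=1→J1  2|1|0
+link2  3|1|0
C(0,2) f=2→J2  3|1|1
+link3  4|1|1
+link4  5|1|1
R(2,3) f=1→J1  5|2|1
P(3,4) f=1→J1  5|3|1
M = 3(5−1)−2·3−1 = 12−6−1 = 5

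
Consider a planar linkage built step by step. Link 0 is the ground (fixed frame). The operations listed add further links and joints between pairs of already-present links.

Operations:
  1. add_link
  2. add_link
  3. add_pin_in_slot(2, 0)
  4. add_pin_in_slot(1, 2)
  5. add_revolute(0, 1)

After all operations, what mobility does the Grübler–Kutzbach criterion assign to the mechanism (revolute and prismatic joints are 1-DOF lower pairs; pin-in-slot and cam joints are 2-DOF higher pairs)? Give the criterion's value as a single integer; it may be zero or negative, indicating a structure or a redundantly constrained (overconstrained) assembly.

L=1 J1=0 J2=0
add link → L=2 J1=0 J2=0
add link → L=3 J1=0 J2=0
PS@2,0 dof=2 J2 → L=3 J1=0 J2=1
PS@1,2 dof=2 J2 → L=3 J1=0 J2=2
R@0,1 dof=1 J1 → L=3 J1=1 J2=2
M=3(L−1)−2J1−J2=3·2−2·1−2=2

M = 2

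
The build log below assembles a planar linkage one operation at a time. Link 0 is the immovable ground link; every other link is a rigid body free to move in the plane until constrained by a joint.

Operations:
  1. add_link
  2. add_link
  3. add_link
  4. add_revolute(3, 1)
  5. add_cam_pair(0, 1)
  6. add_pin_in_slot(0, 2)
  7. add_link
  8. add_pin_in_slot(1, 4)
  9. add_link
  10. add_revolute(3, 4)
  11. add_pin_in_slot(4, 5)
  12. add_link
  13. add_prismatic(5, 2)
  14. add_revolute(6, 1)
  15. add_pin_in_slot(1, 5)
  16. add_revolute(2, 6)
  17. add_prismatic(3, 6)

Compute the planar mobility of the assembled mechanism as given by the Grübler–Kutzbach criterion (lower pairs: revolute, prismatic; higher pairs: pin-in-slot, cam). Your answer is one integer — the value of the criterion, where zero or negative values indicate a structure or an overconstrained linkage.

M = 1

L=1 J1=0 J2=0
add link → L=2 J1=0 J2=0
add link → L=3 J1=0 J2=0
add link → L=4 J1=0 J2=0
R@3,1 dof=1 J1 → L=4 J1=1 J2=0
C@0,1 dof=2 J2 → L=4 J1=1 J2=1
PS@0,2 dof=2 J2 → L=4 J1=1 J2=2
add link → L=5 J1=1 J2=2
PS@1,4 dof=2 J2 → L=5 J1=1 J2=3
add link → L=6 J1=1 J2=3
R@3,4 dof=1 J1 → L=6 J1=2 J2=3
PS@4,5 dof=2 J2 → L=6 J1=2 J2=4
add link → L=7 J1=2 J2=4
P@5,2 dof=1 J1 → L=7 J1=3 J2=4
R@6,1 dof=1 J1 → L=7 J1=4 J2=4
PS@1,5 dof=2 J2 → L=7 J1=4 J2=5
R@2,6 dof=1 J1 → L=7 J1=5 J2=5
P@3,6 dof=1 J1 → L=7 J1=6 J2=5
M=3(L−1)−2J1−J2=3·6−2·6−5=1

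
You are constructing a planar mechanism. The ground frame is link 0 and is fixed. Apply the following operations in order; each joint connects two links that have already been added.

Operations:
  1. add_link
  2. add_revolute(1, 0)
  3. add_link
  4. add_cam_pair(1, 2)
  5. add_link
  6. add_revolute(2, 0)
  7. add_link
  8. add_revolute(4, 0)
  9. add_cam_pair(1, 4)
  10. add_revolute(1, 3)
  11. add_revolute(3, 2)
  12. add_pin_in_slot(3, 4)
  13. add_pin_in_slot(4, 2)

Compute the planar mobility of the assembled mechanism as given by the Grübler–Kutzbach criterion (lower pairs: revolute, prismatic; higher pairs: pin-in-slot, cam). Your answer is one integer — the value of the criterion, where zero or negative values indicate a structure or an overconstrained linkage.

[1;0;0] (link 0 is ground)
L+ [2;0;0]
R(1,0)∈J1 [2;1;0]
L+ [3;1;0]
C(1,2)∈J2 [3;1;1]
L+ [4;1;1]
R(2,0)∈J1 [4;2;1]
L+ [5;2;1]
R(4,0)∈J1 [5;3;1]
C(1,4)∈J2 [5;3;2]
R(1,3)∈J1 [5;4;2]
R(3,2)∈J1 [5;5;2]
PS(3,4)∈J2 [5;5;3]
PS(4,2)∈J2 [5;5;4]
mobility = 12 − 10 − 4 = -2

M = -2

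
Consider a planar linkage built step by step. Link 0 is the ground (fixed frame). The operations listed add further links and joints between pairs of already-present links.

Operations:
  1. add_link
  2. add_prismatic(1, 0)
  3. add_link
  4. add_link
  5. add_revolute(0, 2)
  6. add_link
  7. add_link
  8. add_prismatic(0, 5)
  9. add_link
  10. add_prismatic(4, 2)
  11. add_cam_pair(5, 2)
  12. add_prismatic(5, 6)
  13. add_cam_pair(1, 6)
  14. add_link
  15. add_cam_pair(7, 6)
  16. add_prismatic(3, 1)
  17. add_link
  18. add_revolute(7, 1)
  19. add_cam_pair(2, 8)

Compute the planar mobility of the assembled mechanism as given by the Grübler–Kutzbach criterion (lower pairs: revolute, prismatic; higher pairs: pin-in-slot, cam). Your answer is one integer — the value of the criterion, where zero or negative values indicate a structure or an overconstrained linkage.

M = 6

link 0 = ground. State L|J1|J2 = 1|0|0
+link1  2|0|0
P(1,0) f=1→J1  2|1|0
+link2  3|1|0
+link3  4|1|0
R(0,2) f=1→J1  4|2|0
+link4  5|2|0
+link5  6|2|0
P(0,5) f=1→J1  6|3|0
+link6  7|3|0
P(4,2) f=1→J1  7|4|0
C(5,2) f=2→J2  7|4|1
P(5,6) f=1→J1  7|5|1
C(1,6) f=2→J2  7|5|2
+link7  8|5|2
C(7,6) f=2→J2  8|5|3
P(3,1) f=1→J1  8|6|3
+link8  9|6|3
R(7,1) f=1→J1  9|7|3
C(2,8) f=2→J2  9|7|4
M = 3(9−1)−2·7−4 = 24−14−4 = 6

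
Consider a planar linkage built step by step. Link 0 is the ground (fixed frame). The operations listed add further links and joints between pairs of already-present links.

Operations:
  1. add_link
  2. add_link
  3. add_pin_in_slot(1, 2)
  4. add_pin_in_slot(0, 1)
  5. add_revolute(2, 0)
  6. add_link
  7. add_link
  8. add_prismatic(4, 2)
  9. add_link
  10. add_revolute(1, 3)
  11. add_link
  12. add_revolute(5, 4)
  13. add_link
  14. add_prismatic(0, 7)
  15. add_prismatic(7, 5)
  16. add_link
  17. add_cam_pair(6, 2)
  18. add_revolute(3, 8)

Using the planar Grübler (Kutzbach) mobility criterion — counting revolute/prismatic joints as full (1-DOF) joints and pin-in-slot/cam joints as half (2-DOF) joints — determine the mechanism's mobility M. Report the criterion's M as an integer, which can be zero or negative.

L=1 J1=0 J2=0
add link → L=2 J1=0 J2=0
add link → L=3 J1=0 J2=0
PS@1,2 dof=2 J2 → L=3 J1=0 J2=1
PS@0,1 dof=2 J2 → L=3 J1=0 J2=2
R@2,0 dof=1 J1 → L=3 J1=1 J2=2
add link → L=4 J1=1 J2=2
add link → L=5 J1=1 J2=2
P@4,2 dof=1 J1 → L=5 J1=2 J2=2
add link → L=6 J1=2 J2=2
R@1,3 dof=1 J1 → L=6 J1=3 J2=2
add link → L=7 J1=3 J2=2
R@5,4 dof=1 J1 → L=7 J1=4 J2=2
add link → L=8 J1=4 J2=2
P@0,7 dof=1 J1 → L=8 J1=5 J2=2
P@7,5 dof=1 J1 → L=8 J1=6 J2=2
add link → L=9 J1=6 J2=2
C@6,2 dof=2 J2 → L=9 J1=6 J2=3
R@3,8 dof=1 J1 → L=9 J1=7 J2=3
M=3(L−1)−2J1−J2=3·8−2·7−3=7

M = 7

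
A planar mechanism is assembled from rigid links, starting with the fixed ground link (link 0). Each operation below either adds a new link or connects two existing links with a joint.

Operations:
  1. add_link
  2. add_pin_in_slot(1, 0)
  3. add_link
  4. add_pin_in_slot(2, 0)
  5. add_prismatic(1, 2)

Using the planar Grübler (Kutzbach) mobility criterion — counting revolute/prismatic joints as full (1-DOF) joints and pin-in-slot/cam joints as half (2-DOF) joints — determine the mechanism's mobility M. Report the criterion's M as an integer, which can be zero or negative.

(L,J1,J2)=(1,0,0); link0 fixed
link1: (2,0,0)
PS 1-0 [J2]: (2,0,1)
link2: (3,0,1)
PS 2-0 [J2]: (3,0,2)
P 1-2 [J1]: (3,1,2)
Grübler: 3·2 − 2·1 − 2 = 2

M = 2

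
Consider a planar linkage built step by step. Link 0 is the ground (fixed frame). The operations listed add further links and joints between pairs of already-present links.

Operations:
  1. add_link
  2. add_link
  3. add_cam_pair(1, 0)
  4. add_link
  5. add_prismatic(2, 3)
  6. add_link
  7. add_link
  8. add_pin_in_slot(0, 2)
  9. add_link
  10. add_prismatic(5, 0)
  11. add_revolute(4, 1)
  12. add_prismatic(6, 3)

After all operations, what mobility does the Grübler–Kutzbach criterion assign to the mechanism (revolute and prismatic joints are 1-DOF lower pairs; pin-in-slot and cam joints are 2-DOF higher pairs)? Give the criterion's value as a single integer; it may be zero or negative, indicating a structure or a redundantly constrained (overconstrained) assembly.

(L,J1,J2)=(1,0,0); link0 fixed
link1: (2,0,0)
link2: (3,0,0)
C 1-0 [J2]: (3,0,1)
link3: (4,0,1)
P 2-3 [J1]: (4,1,1)
link4: (5,1,1)
link5: (6,1,1)
PS 0-2 [J2]: (6,1,2)
link6: (7,1,2)
P 5-0 [J1]: (7,2,2)
R 4-1 [J1]: (7,3,2)
P 6-3 [J1]: (7,4,2)
Grübler: 3·6 − 2·4 − 2 = 8

M = 8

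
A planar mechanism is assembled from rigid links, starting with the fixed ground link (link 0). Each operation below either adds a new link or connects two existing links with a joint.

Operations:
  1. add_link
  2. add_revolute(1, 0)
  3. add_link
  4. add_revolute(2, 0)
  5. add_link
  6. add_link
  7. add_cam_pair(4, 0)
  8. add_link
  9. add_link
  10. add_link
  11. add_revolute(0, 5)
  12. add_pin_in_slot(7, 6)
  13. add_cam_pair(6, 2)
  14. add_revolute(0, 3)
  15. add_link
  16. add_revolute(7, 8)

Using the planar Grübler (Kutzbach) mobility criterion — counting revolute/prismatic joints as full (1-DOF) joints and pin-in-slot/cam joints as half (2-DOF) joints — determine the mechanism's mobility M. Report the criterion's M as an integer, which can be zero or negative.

M = 11

ground; <1,0,0>
#1 <2,0,0>
R:1↔0 J1 <2,1,0>
#2 <3,1,0>
R:2↔0 J1 <3,2,0>
#3 <4,2,0>
#4 <5,2,0>
C:4↔0 J2 <5,2,1>
#5 <6,2,1>
#6 <7,2,1>
#7 <8,2,1>
R:0↔5 J1 <8,3,1>
PS:7↔6 J2 <8,3,2>
C:6↔2 J2 <8,3,3>
R:0↔3 J1 <8,4,3>
#8 <9,4,3>
R:7↔8 J1 <9,5,3>
3×8 − 2×5 − 1×3 = 11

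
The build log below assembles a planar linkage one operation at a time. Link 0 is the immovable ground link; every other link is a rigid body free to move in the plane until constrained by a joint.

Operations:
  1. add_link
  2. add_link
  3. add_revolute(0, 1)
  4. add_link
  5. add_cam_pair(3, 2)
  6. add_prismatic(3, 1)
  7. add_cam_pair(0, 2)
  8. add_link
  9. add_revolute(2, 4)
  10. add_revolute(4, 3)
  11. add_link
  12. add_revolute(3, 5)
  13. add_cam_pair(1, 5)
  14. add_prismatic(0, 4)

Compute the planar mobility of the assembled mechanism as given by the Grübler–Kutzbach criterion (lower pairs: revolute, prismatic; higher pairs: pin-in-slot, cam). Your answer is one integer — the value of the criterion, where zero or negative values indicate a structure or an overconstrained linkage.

M = 0

[1;0;0] (link 0 is ground)
L+ [2;0;0]
L+ [3;0;0]
R(0,1)∈J1 [3;1;0]
L+ [4;1;0]
C(3,2)∈J2 [4;1;1]
P(3,1)∈J1 [4;2;1]
C(0,2)∈J2 [4;2;2]
L+ [5;2;2]
R(2,4)∈J1 [5;3;2]
R(4,3)∈J1 [5;4;2]
L+ [6;4;2]
R(3,5)∈J1 [6;5;2]
C(1,5)∈J2 [6;5;3]
P(0,4)∈J1 [6;6;3]
mobility = 15 − 12 − 3 = 0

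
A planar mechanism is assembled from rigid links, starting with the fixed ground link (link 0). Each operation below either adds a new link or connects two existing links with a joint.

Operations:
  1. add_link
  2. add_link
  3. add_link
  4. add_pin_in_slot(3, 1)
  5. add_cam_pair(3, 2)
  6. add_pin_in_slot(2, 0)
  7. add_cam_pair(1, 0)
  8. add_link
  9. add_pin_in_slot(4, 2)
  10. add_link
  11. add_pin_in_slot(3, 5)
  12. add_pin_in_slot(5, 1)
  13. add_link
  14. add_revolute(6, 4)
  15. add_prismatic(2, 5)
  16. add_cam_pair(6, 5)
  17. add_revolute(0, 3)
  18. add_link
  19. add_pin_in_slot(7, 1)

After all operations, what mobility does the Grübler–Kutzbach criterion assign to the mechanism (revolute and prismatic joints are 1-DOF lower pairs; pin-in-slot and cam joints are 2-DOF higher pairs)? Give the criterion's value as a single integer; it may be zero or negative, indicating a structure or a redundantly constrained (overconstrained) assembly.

M = 6

link 0 = ground. State L|J1|J2 = 1|0|0
+link1  2|0|0
+link2  3|0|0
+link3  4|0|0
PS(3,1) f=2→J2  4|0|1
C(3,2) f=2→J2  4|0|2
PS(2,0) f=2→J2  4|0|3
C(1,0) f=2→J2  4|0|4
+link4  5|0|4
PS(4,2) f=2→J2  5|0|5
+link5  6|0|5
PS(3,5) f=2→J2  6|0|6
PS(5,1) f=2→J2  6|0|7
+link6  7|0|7
R(6,4) f=1→J1  7|1|7
P(2,5) f=1→J1  7|2|7
C(6,5) f=2→J2  7|2|8
R(0,3) f=1→J1  7|3|8
+link7  8|3|8
PS(7,1) f=2→J2  8|3|9
M = 3(8−1)−2·3−9 = 21−6−9 = 6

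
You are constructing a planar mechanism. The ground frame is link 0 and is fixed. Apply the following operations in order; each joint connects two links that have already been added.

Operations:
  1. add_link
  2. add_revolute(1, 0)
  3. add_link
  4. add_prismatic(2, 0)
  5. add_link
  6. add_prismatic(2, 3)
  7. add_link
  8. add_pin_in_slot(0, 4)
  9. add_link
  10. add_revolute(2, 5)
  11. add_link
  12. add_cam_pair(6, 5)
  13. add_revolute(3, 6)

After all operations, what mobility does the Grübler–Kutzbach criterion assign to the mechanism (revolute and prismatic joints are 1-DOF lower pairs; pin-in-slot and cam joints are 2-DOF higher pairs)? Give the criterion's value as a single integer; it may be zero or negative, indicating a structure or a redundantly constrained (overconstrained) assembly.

M = 6

ground; <1,0,0>
#1 <2,0,0>
R:1↔0 J1 <2,1,0>
#2 <3,1,0>
P:2↔0 J1 <3,2,0>
#3 <4,2,0>
P:2↔3 J1 <4,3,0>
#4 <5,3,0>
PS:0↔4 J2 <5,3,1>
#5 <6,3,1>
R:2↔5 J1 <6,4,1>
#6 <7,4,1>
C:6↔5 J2 <7,4,2>
R:3↔6 J1 <7,5,2>
3×6 − 2×5 − 1×2 = 6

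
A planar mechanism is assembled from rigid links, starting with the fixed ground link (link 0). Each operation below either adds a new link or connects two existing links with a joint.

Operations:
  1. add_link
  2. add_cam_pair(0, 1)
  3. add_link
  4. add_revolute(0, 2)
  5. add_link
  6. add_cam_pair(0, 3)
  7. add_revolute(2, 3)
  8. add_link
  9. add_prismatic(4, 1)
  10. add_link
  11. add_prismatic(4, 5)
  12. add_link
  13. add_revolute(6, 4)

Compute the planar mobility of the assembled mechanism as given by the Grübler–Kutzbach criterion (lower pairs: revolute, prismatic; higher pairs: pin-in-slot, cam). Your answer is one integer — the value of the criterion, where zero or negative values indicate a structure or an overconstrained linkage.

L=1 J1=0 J2=0
add link → L=2 J1=0 J2=0
C@0,1 dof=2 J2 → L=2 J1=0 J2=1
add link → L=3 J1=0 J2=1
R@0,2 dof=1 J1 → L=3 J1=1 J2=1
add link → L=4 J1=1 J2=1
C@0,3 dof=2 J2 → L=4 J1=1 J2=2
R@2,3 dof=1 J1 → L=4 J1=2 J2=2
add link → L=5 J1=2 J2=2
P@4,1 dof=1 J1 → L=5 J1=3 J2=2
add link → L=6 J1=3 J2=2
P@4,5 dof=1 J1 → L=6 J1=4 J2=2
add link → L=7 J1=4 J2=2
R@6,4 dof=1 J1 → L=7 J1=5 J2=2
M=3(L−1)−2J1−J2=3·6−2·5−2=6

M = 6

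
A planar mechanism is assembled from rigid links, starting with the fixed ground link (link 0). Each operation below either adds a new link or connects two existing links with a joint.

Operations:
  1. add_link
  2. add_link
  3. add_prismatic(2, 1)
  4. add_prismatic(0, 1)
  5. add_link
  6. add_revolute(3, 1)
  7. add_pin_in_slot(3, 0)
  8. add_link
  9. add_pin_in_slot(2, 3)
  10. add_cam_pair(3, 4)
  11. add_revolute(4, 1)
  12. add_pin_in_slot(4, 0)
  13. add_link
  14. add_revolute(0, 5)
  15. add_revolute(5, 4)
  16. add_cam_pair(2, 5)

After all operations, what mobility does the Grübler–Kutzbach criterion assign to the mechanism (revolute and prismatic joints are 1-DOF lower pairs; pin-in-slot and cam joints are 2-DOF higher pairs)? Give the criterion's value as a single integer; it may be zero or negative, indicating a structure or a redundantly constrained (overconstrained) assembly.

M = -2

[1;0;0] (link 0 is ground)
L+ [2;0;0]
L+ [3;0;0]
P(2,1)∈J1 [3;1;0]
P(0,1)∈J1 [3;2;0]
L+ [4;2;0]
R(3,1)∈J1 [4;3;0]
PS(3,0)∈J2 [4;3;1]
L+ [5;3;1]
PS(2,3)∈J2 [5;3;2]
C(3,4)∈J2 [5;3;3]
R(4,1)∈J1 [5;4;3]
PS(4,0)∈J2 [5;4;4]
L+ [6;4;4]
R(0,5)∈J1 [6;5;4]
R(5,4)∈J1 [6;6;4]
C(2,5)∈J2 [6;6;5]
mobility = 15 − 12 − 5 = -2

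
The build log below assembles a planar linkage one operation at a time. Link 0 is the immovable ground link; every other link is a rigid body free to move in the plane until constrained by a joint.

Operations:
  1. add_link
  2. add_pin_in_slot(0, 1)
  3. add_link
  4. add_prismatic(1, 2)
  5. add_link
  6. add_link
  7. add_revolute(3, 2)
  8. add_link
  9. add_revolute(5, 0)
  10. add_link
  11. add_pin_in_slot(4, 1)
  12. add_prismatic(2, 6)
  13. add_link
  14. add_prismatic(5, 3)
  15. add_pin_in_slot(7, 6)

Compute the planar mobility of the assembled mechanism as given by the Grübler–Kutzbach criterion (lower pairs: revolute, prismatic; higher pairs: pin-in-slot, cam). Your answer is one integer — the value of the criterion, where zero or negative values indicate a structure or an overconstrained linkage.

M = 8

link 0 = ground. State L|J1|J2 = 1|0|0
+link1  2|0|0
PS(0,1) f=2→J2  2|0|1
+link2  3|0|1
P(1,2) f=1→J1  3|1|1
+link3  4|1|1
+link4  5|1|1
R(3,2) f=1→J1  5|2|1
+link5  6|2|1
R(5,0) f=1→J1  6|3|1
+link6  7|3|1
PS(4,1) f=2→J2  7|3|2
P(2,6) f=1→J1  7|4|2
+link7  8|4|2
P(5,3) f=1→J1  8|5|2
PS(7,6) f=2→J2  8|5|3
M = 3(8−1)−2·5−3 = 21−10−3 = 8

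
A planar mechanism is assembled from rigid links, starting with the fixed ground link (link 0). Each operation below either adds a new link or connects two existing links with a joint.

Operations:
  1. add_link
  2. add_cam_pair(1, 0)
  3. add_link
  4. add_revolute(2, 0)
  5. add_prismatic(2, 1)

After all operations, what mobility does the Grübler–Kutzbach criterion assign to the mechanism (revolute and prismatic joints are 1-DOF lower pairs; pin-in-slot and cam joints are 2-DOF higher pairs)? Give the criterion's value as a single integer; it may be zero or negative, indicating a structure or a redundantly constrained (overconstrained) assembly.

L=1 J1=0 J2=0
add link → L=2 J1=0 J2=0
C@1,0 dof=2 J2 → L=2 J1=0 J2=1
add link → L=3 J1=0 J2=1
R@2,0 dof=1 J1 → L=3 J1=1 J2=1
P@2,1 dof=1 J1 → L=3 J1=2 J2=1
M=3(L−1)−2J1−J2=3·2−2·2−1=1

M = 1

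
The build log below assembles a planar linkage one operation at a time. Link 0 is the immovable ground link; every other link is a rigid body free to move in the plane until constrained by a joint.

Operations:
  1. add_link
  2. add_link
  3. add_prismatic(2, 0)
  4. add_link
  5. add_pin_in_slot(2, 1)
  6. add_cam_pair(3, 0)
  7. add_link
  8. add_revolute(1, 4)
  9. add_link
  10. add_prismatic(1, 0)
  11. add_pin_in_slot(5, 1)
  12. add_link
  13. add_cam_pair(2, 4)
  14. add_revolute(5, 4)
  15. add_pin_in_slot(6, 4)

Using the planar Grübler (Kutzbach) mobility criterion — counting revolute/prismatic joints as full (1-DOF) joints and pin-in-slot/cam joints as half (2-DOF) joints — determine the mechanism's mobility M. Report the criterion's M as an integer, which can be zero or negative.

M = 5

L=1 J1=0 J2=0
add link → L=2 J1=0 J2=0
add link → L=3 J1=0 J2=0
P@2,0 dof=1 J1 → L=3 J1=1 J2=0
add link → L=4 J1=1 J2=0
PS@2,1 dof=2 J2 → L=4 J1=1 J2=1
C@3,0 dof=2 J2 → L=4 J1=1 J2=2
add link → L=5 J1=1 J2=2
R@1,4 dof=1 J1 → L=5 J1=2 J2=2
add link → L=6 J1=2 J2=2
P@1,0 dof=1 J1 → L=6 J1=3 J2=2
PS@5,1 dof=2 J2 → L=6 J1=3 J2=3
add link → L=7 J1=3 J2=3
C@2,4 dof=2 J2 → L=7 J1=3 J2=4
R@5,4 dof=1 J1 → L=7 J1=4 J2=4
PS@6,4 dof=2 J2 → L=7 J1=4 J2=5
M=3(L−1)−2J1−J2=3·6−2·4−5=5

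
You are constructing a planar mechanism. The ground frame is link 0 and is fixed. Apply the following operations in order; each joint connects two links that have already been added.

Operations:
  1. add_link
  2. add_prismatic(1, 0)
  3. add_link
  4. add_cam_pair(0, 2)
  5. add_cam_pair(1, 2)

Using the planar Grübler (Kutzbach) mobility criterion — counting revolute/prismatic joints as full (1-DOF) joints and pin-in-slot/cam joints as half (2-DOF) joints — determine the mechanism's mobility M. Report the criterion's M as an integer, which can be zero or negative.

M = 2

[1;0;0] (link 0 is ground)
L+ [2;0;0]
P(1,0)∈J1 [2;1;0]
L+ [3;1;0]
C(0,2)∈J2 [3;1;1]
C(1,2)∈J2 [3;1;2]
mobility = 6 − 2 − 2 = 2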